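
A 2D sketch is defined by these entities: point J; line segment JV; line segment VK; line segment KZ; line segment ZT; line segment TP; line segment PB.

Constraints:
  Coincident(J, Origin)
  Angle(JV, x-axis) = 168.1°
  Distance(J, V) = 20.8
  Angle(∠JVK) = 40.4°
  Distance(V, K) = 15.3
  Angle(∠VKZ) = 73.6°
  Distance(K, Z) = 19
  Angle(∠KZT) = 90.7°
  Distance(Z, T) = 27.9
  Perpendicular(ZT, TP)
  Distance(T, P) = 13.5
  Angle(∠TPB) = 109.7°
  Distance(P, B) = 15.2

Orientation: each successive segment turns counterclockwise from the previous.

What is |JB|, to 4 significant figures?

21.88

J is at the origin; JV runs at 168.1° with length 20.8, so V = (-20.35, 4.289). ∠JVK = 40.4° gives VK at -52.30° from the x-axis; with |VK| = 15.3, K = (-11.00, -7.817). ∠VKZ = 73.6° gives KZ at 54.10° from the x-axis; with |KZ| = 19.0, Z = (0.1445, 7.574). ∠KZT = 90.7° gives ZT at 143.4° from the x-axis; with |ZT| = 27.9, T = (-22.25, 24.21). ZT is perpendicular to TP, so TP runs at -126.6°; with |TP| = 13.5, P = (-30.30, 13.37). ∠TPB = 109.7° gives PB at -56.30° from the x-axis; with |PB| = 15.2, B = (-21.87, 0.7251). Then |JB| = |B − J| = 21.88.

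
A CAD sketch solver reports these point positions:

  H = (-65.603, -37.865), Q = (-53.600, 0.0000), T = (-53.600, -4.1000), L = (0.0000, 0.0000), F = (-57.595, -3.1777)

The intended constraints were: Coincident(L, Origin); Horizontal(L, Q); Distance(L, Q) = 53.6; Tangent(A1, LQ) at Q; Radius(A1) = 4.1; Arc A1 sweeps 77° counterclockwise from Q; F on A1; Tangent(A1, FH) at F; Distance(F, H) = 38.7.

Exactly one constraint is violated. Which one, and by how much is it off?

Distance(F, H) = 38.7 — off by 3.10.

L = (0.00, 0.00) ✓; L.y = 0.00, Q.y = 0.00 ✓; |LQ| = 53.60 ✓; ∠(TQ, QL) = 90.00° ✓; |TQ| = 4.100 ✓; bearing(T→F) − bearing(T→Q) = 77.00° ✓; |TF| = 4.100 ✓; ∠(TF, FH) = 90.00° ✓; |FH| = 35.60 ✗.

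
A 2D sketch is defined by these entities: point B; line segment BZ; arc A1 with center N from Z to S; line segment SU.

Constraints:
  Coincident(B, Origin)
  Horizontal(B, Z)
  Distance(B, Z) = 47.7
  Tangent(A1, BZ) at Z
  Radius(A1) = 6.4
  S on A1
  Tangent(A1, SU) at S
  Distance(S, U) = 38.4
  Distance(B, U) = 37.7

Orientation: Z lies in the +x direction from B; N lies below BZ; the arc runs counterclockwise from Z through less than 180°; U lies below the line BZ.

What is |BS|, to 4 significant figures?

42.74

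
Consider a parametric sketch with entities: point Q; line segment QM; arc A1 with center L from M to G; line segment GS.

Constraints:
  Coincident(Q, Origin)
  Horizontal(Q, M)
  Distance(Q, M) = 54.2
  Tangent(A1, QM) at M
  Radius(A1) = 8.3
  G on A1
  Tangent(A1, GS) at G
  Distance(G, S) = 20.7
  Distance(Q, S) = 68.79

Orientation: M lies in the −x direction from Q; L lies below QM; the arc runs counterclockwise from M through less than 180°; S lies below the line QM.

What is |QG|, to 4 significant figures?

63.06

Checks: |LG| = 8.300 ✓; ∠(LG, GS) = 90.00° ✓; |GS| = 20.70 ✓; |QS| = 68.79 ✓.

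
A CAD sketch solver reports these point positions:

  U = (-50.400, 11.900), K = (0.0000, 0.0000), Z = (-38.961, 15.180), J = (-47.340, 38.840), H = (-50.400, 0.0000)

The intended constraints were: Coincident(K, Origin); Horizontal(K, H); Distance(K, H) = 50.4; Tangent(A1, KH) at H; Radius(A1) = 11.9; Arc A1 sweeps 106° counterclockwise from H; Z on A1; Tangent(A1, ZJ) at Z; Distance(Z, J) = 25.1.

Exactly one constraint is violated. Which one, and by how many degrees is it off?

Tangent(A1, ZJ) at Z — off by 3.50°.

K = (0.00, 0.00) ✓; K.y = 0.00, H.y = 0.00 ✓; |KH| = 50.40 ✓; ∠(UH, HK) = 90.00° ✓; |UH| = 11.90 ✓; bearing(U→Z) − bearing(U→H) = 106.0° ✓; |UZ| = 11.90 ✓; ∠(UZ, ZJ) = 86.50° ✗; |ZJ| = 25.10 ✓.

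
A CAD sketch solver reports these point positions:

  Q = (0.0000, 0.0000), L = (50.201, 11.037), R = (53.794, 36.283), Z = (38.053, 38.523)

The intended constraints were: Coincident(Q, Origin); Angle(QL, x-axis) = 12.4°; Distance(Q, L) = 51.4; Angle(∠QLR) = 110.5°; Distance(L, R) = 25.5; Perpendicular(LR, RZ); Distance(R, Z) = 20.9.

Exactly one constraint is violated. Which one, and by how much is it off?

Distance(R, Z) = 20.9 — off by 5.00.

Q = (0.00, 0.00) ✓; QL at 12.40° ✓; |QL| = 51.40 ✓; ∠QLR = 110.5° ✓; |LR| = 25.50 ✓; ∠(LR, RZ) = 90.00° ✓; |RZ| = 15.90 ✗.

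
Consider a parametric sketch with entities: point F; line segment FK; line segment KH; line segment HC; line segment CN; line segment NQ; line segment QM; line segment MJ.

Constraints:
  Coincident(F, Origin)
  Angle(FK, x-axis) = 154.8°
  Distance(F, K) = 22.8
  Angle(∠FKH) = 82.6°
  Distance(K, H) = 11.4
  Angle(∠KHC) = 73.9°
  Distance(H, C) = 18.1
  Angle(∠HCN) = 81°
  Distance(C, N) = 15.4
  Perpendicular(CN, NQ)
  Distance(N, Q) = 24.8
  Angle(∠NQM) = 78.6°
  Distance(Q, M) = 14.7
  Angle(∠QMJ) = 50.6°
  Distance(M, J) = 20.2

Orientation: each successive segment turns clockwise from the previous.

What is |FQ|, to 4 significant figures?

34.21

F is at the origin; FK runs at 154.8° with length 22.8, so K = (-20.63, 9.708). ∠FKH = 82.6° gives KH at 57.40° from the x-axis; with |KH| = 11.4, H = (-14.49, 19.31). ∠KHC = 73.9° gives HC at -48.70° from the x-axis; with |HC| = 18.1, C = (-2.542, 5.714). ∠HCN = 81.0° gives CN at -147.7° from the x-axis; with |CN| = 15.4, N = (-15.56, -2.515). CN is perpendicular to NQ, so NQ runs at 122.3°; with |NQ| = 24.8, Q = (-28.81, 18.45). Then |FQ| = |Q − F| = 34.21.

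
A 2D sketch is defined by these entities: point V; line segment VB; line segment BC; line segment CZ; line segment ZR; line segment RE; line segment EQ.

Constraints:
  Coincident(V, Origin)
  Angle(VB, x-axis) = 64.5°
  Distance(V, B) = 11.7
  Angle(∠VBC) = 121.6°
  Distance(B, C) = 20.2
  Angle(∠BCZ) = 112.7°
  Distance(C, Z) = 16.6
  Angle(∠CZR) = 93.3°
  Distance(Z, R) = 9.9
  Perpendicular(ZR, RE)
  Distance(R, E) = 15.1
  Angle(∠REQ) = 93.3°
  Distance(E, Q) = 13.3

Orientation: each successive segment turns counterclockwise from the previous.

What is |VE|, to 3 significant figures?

17.7

V is at the origin; VB runs at 64.5° with length 11.7, so B = (5.04, 10.6). ∠VBC = 121.6° gives BC at 123° from the x-axis; with |BC| = 20.2, C = (-5.94, 27.5). ∠BCZ = 112.7° gives CZ at -170° from the x-axis; with |CZ| = 16.6, Z = (-22.3, 24.6). ∠CZR = 93.3° gives ZR at -83.1° from the x-axis; with |ZR| = 9.9, R = (-21.1, 14.8). ZR is perpendicular to RE, so RE runs at 6.90°; with |RE| = 15.1, E = (-6.09, 16.6). Then |VE| = |E − V| = 17.7.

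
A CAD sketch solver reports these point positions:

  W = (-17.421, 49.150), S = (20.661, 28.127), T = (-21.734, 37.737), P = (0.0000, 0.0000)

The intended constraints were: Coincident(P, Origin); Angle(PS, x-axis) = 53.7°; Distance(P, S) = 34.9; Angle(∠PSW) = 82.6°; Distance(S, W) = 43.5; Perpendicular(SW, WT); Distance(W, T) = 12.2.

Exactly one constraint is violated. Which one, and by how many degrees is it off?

Perpendicular(SW, WT) — off by 8.20°.

P = (0.00, 0.00) ✓; PS at 53.70° ✓; |PS| = 34.90 ✓; ∠PSW = 82.60° ✓; |SW| = 43.50 ✓; ∠(SW, WT) = 98.20° ✗; |WT| = 12.20 ✓.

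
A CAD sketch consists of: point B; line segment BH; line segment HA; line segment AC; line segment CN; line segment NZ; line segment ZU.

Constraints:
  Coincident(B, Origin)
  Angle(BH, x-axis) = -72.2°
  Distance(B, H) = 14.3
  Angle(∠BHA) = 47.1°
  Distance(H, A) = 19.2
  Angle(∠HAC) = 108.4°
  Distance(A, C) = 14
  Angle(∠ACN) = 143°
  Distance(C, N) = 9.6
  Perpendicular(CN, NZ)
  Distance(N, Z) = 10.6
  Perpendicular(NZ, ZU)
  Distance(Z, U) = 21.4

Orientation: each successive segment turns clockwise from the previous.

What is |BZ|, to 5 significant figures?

8.5618

B is at the origin; BH runs at -72.2° with length 14.3, so H = (4.3714, -13.615). ∠BHA = 47.1° gives HA at 154.90° from the x-axis; with |HA| = 19.2, A = (-13.015, -5.4708). ∠HAC = 108.4° gives AC at 83.300° from the x-axis; with |AC| = 14.0, C = (-11.382, 8.4336). ∠ACN = 143.0° gives CN at 46.300° from the x-axis; with |CN| = 9.6, N = (-4.7496, 15.374). The perpendicularity gives NZ at right angles to CN, so NZ runs at -43.700°; with |NZ| = 10.6, Z = (2.9138, 8.0507). Then |BZ| = |Z − B| = 8.5618.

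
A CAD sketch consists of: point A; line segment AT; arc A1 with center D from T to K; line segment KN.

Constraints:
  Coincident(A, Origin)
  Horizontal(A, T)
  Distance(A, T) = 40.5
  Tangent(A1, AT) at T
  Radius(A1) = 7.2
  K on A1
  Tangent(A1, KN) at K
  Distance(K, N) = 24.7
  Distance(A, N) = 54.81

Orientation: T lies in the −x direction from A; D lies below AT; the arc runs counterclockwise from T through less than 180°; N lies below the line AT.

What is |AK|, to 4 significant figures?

48.33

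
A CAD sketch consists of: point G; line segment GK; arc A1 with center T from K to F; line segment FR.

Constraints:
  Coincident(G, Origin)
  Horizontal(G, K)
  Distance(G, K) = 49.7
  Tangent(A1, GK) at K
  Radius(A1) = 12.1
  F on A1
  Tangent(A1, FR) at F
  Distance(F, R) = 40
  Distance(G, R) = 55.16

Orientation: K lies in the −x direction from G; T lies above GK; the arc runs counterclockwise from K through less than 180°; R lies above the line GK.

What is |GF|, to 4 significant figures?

39.05

G is at the origin; GK is horizontal with |GK| = 49.7 and K on the −x side, so K = (-49.70, 0.000). Since A1 is tangent to GK there, TK ⟂ GK, so T = K + (0, 12.1) = (-49.70, 12.10). Since TF ⟂ FR (tangency), |TR| = √(12.1² + 40.0²) = 41.79 regardless of where F sits on A1. So R lies on both circle(G, 55.16) and circle(T, 41.79); the above-GK intersection is R = (-27.76, 47.67). F is the foot of the tangent from R: F = (-38.00, 9.001).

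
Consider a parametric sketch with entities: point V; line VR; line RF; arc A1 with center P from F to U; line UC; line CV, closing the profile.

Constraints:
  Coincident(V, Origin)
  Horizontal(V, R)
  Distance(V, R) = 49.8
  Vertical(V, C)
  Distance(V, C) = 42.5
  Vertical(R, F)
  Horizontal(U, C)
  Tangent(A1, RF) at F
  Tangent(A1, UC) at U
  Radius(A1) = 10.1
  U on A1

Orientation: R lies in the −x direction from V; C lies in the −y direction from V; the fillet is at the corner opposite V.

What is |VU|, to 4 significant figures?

58.16

V is at the origin; VR is horizontal with |VR| = 49.8 and R on the −x side, so R = (-49.80, 0.000). VC is vertical with |VC| = 42.5 and C on the −y side, so C = (0.000, -42.50). The virtual corner opposite V is at (-49.80, -42.50). Since A1 is tangent to RF there, PF ⟂ RF and since A1 is tangent to UC there, PU ⟂ UC, with radius 10.1, so the center P sits 10.1 in from both sides at P = (-39.70, -32.40). That places the tangent points at F = (-49.80, -32.40) on RF and U = (-39.70, -42.50) on UC. Then |VU| = |U − V| = 58.16.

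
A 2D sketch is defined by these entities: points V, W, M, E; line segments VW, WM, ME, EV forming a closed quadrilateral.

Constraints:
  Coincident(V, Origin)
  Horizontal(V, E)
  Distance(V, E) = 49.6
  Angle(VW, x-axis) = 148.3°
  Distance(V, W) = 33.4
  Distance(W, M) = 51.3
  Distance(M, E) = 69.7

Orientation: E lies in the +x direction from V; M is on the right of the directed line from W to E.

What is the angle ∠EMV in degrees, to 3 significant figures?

41.3°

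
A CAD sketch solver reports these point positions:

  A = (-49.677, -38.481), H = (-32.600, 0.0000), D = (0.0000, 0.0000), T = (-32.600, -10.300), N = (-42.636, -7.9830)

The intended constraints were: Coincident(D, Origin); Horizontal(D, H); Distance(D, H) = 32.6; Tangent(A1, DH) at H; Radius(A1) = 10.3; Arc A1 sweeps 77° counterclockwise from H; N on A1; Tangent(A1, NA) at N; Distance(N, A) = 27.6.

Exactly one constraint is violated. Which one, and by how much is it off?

Distance(N, A) = 27.6 — off by 3.70.

D = (0.00, 0.00) ✓; D.y = 0.00, H.y = 0.00 ✓; |DH| = 32.60 ✓; ∠(TH, HD) = 90.00° ✓; |TH| = 10.30 ✓; bearing(T→N) − bearing(T→H) = 77.00° ✓; |TN| = 10.30 ✓; ∠(TN, NA) = 90.00° ✓; |NA| = 31.30 ✗.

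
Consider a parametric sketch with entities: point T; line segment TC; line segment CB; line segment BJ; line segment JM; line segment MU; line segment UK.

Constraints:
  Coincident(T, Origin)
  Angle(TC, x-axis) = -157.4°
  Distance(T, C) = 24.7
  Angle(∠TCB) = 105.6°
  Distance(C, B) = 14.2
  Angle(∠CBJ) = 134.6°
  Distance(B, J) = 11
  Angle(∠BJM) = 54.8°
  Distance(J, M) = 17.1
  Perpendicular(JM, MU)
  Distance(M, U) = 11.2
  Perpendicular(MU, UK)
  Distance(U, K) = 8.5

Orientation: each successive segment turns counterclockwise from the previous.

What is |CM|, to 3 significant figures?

11.8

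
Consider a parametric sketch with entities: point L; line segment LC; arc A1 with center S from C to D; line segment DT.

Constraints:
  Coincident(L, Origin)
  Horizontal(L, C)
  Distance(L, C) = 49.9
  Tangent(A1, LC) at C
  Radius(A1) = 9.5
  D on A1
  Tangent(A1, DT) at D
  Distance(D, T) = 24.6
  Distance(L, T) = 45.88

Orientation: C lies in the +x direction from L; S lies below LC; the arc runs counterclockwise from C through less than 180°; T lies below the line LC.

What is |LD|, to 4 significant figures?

41.34

Checks: |LC| = 49.90 ✓; ∠(SC, CL) = 90.00° ✓; |SD| = 9.500 ✓; ∠(SD, DT) = 90.00° ✓; |DT| = 24.60 ✓; |LT| = 45.88 ✓.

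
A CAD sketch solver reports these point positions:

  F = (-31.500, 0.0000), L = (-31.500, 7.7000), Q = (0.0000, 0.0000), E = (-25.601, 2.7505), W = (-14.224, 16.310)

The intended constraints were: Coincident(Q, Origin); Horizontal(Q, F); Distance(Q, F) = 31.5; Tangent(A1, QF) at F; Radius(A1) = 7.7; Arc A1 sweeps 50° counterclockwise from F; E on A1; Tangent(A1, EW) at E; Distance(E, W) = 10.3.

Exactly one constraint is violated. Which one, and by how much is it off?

Distance(E, W) = 10.3 — off by 7.40.

Q = (0.00, 0.00) ✓; Q.y = 0.00, F.y = 0.00 ✓; |QF| = 31.50 ✓; ∠(LF, FQ) = 90.00° ✓; |LF| = 7.700 ✓; bearing(L→E) − bearing(L→F) = 50.00° ✓; |LE| = 7.700 ✓; ∠(LE, EW) = 90.00° ✓; |EW| = 17.70 ✗.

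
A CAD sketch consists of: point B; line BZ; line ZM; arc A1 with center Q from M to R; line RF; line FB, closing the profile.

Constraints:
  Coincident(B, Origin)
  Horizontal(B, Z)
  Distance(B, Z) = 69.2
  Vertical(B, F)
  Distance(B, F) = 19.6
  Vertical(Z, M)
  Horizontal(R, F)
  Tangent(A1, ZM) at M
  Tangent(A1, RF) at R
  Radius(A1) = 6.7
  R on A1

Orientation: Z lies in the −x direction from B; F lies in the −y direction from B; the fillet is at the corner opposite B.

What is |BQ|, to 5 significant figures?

63.817

B is at the origin; B and Z share the same y with |BZ| = 69.2 and Z on the −x side, so Z = (-69.200, 0.0000). B and F share the same x with |BF| = 19.6 and F on the −y side, so F = (0.0000, -19.600). The virtual corner opposite B is at (-69.200, -19.600). Tangency of A1 to ZM means the radius QM is perpendicular to ZM and tangency of A1 to RF means the radius QR is perpendicular to RF, with radius 6.7, so the center Q sits 6.7 in from both sides at Q = (-62.500, -12.900). Then |BQ| = |Q − B| = 63.817.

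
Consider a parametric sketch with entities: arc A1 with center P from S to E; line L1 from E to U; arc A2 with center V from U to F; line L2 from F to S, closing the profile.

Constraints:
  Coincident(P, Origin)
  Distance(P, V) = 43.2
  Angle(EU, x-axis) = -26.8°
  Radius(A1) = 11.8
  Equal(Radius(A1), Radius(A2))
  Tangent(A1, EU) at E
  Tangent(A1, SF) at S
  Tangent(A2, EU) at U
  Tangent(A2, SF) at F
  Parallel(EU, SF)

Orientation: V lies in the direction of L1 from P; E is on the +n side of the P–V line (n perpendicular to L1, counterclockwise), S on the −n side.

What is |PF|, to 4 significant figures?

44.78

The slot axis is L1's direction at -26.8°, so u = (cos -26.8°, sin -26.8°) = (0.8926, -0.4509) and n = (−sin -26.8°, cos -26.8°) = (0.4509, 0.8926). P is at the origin and V lies 43.2 along u from P, so V = 43.2·u = (38.56, -19.48). Tangency of A1 to both parallel lines with radius 11.8 puts E and S at P ± 11.8·n: E = (5.320, 10.53), S = (-5.320, -10.53). Equal radii place U and F the same way about V: U = V + 11.8·n = (43.88, -8.945), F = V − 11.8·n = (33.24, -30.01). Then |PF| = |F − P| = 44.78.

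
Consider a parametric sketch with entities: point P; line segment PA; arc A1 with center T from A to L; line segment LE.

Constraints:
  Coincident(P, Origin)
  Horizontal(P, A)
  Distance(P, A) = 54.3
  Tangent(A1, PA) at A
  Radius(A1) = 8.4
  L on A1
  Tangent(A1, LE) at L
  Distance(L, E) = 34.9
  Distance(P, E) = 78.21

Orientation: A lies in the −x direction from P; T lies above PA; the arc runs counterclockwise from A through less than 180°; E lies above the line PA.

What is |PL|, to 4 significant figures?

48.90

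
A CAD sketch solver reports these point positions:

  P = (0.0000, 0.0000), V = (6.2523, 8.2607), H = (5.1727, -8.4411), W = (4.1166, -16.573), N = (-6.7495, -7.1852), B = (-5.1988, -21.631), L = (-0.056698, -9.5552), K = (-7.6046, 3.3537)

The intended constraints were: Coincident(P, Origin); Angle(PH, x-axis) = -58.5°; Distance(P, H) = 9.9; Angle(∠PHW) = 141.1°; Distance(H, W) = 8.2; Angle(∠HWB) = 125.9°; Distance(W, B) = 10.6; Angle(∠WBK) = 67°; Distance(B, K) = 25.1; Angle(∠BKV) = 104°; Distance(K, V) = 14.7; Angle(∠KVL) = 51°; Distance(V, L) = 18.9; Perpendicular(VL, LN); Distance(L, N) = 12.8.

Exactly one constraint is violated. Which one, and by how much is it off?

Distance(L, N) = 12.8 — off by 5.70.

P = (0.00, 0.00) ✓; PH at -58.50° ✓; |PH| = 9.900 ✓; ∠PHW = 141.1° ✓; |HW| = 8.200 ✓; ∠HWB = 125.9° ✓; |WB| = 10.60 ✓; ∠WBK = 67.00° ✓; |BK| = 25.10 ✓; ∠BKV = 104.0° ✓; |KV| = 14.70 ✓; ∠KVL = 51.00° ✓; |VL| = 18.90 ✓; ∠(VL, LN) = 90.00° ✓; |LN| = 7.100 ✗.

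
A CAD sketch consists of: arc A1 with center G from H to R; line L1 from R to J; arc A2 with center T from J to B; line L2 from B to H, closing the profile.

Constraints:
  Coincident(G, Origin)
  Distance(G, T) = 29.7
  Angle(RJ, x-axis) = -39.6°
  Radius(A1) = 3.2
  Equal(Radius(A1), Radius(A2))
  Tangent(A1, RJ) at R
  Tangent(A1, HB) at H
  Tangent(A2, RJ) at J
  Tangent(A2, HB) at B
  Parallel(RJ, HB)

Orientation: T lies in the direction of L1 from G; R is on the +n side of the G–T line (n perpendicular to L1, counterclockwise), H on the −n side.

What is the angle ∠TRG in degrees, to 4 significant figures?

83.85°

G is at the origin and T lies 29.7 along u from G, so T = 29.7·u = (22.88, -18.93). Tangency of A1 to both parallel lines with radius 3.2 puts R and H at G ± 3.2·n: R = (2.040, 2.466), H = (-2.040, -2.466). Then cos ∠TRG = RT·RG / (|RT||RG|), giving 83.85°.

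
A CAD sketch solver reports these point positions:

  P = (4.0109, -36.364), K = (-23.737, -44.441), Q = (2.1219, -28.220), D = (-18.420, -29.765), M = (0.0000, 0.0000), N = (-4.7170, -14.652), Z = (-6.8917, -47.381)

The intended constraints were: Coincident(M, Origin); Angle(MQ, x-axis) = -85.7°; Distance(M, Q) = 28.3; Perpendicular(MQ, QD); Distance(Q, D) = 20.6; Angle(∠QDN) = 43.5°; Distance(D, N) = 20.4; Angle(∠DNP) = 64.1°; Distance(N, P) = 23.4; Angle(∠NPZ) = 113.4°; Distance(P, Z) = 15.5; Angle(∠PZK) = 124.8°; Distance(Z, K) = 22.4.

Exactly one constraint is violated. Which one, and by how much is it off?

Distance(Z, K) = 22.4 — off by 5.30.

M = (0.00, 0.00) ✓; MQ at -85.70° ✓; |MQ| = 28.30 ✓; ∠(MQ, QD) = 90.00° ✓; |QD| = 20.60 ✓; ∠QDN = 43.50° ✓; |DN| = 20.40 ✓; ∠DNP = 64.10° ✓; |NP| = 23.40 ✓; ∠NPZ = 113.4° ✓; |PZ| = 15.50 ✓; ∠PZK = 124.8° ✓; |ZK| = 17.10 ✗.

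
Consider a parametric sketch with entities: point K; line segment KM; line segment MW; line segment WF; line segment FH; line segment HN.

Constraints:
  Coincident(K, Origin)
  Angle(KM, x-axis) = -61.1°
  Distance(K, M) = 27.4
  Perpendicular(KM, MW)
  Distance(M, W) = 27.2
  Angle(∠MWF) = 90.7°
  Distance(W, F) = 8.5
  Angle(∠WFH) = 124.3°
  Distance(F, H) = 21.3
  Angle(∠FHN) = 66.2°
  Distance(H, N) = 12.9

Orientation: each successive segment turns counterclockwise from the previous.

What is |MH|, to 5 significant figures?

22.942

K is at the origin; KM runs at -61.1° with length 27.4, so M = (13.242, -23.988). KM ⟂ MW, so MW runs at 28.900°; with |MW| = 27.2, W = (37.055, -10.842). ∠MWF = 90.7° gives WF at 118.20° from the x-axis; with |WF| = 8.5, F = (33.038, -3.3514). ∠WFH = 124.3° gives FH at 173.90° from the x-axis; with |FH| = 21.3, H = (11.858, -1.0879). Then |MH| = |H − M| = 22.942.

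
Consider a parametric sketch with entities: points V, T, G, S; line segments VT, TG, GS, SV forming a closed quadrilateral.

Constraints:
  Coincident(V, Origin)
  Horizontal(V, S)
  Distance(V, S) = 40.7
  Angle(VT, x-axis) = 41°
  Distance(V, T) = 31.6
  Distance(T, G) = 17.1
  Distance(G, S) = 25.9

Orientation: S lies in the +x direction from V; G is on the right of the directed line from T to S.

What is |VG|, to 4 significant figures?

16.53

V is at the origin; VS is horizontal with |VS| = 40.7 and S in +x, so S = (40.7, 0). VT runs at 41.0° with |VT| = 31.6, so T = (23.85, 20.73). G is determined by |TG| = 17.1 and |GS| = 25.9 together: it lies at the intersection of circle(T, 17.1) and circle(S, 25.9). With |TS| = 26.72, the foot of the radical line on TS is 6.276 from T and the perpendicular offset is √(17.1² − 6.276²) = 15.91. Taking the right-of-TS solution: G = (15.46, 5.828).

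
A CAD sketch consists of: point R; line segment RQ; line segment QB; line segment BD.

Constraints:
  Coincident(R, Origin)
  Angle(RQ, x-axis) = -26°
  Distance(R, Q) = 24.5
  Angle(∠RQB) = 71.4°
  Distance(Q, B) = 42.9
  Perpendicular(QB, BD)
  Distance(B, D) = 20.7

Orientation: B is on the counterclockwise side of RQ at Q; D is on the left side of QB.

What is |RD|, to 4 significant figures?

35.18

∠RQB = 71.4°, so QB runs at -26.0° + (180° − 71.4°) = 82.60° from the x-axis; with |QB| = 42.9, B = Q + 42.9·(cos 82.60°, sin 82.60°) = (27.55, 31.80). The perpendicularity gives BD at right angles to QB; with |BD| = 20.7 on the left of QB, D = B + 20.7·(-0.9917, 0.1288) = (7.018, 34.47). Then |RD| = |D − R| = 35.18.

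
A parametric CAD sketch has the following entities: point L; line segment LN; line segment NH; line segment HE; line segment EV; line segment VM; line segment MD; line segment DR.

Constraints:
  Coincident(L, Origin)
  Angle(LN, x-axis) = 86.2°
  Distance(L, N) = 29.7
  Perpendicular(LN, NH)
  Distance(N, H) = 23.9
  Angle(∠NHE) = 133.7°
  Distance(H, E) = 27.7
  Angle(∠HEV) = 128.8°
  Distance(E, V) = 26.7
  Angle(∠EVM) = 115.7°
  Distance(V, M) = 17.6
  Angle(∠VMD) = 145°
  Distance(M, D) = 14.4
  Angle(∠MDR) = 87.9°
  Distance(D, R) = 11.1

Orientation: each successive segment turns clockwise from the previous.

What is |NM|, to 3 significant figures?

56.8

L is at the origin; LN runs at 86.2° with length 29.7, so N = (1.97, 29.6). The perpendicularity gives NH at right angles to LN, so NH runs at -3.80°; with |NH| = 23.9, H = (25.8, 28.1). ∠NHE = 133.7° gives HE at -50.1° from the x-axis; with |HE| = 27.7, E = (43.6, 6.80). ∠HEV = 128.8° gives EV at -101° from the x-axis; with |EV| = 26.7, V = (38.4, -19.4). ∠EVM = 115.7° gives VM at -166° from the x-axis; with |VM| = 17.6, M = (21.3, -23.8). Then |NM| = |M − N| = 56.8.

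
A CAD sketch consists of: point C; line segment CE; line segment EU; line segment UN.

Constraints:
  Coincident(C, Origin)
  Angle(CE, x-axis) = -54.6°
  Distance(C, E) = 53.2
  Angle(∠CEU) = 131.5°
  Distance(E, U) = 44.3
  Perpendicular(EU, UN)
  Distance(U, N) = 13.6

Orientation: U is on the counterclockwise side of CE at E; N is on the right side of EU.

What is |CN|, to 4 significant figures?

95.84

∠CEU = 131.5°, so EU runs at -54.6° + (180° − 131.5°) = -6.100° from the x-axis; with |EU| = 44.3, U = E + 44.3·(cos -6.100°, sin -6.100°) = (74.87, -48.07). The perpendicularity gives UN at right angles to EU; with |UN| = 13.6 on the right of EU, N = U + 13.6·(-0.1063, -0.9943) = (73.42, -61.60). Then |CN| = |N − C| = 95.84.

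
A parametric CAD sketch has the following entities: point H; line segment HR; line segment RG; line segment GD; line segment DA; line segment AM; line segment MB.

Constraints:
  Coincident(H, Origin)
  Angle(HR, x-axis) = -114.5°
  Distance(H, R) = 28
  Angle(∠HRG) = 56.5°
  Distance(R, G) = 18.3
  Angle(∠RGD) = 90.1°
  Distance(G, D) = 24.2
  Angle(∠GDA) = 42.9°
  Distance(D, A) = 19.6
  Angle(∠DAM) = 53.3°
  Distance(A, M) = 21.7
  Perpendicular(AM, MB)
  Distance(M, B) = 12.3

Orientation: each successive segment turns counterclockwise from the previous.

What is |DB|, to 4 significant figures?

10.55

H is at the origin; HR runs at -114.5° with length 28.0, so R = (-11.61, -25.48). ∠HRG = 56.5° gives RG at 9.000° from the x-axis; with |RG| = 18.3, G = (6.463, -22.62). ∠RGD = 90.1° gives GD at 98.90° from the x-axis; with |GD| = 24.2, D = (2.719, 1.292). ∠GDA = 42.9° gives DA at -124.0° from the x-axis; with |DA| = 19.6, A = (-8.241, -14.96). ∠DAM = 53.3° gives AM at 2.700° from the x-axis; with |AM| = 21.7, M = (13.44, -13.93). AM ⟂ MB, so MB runs at 92.70°; with |MB| = 12.3, B = (12.86, -1.648). Then |DB| = |B − D| = 10.55.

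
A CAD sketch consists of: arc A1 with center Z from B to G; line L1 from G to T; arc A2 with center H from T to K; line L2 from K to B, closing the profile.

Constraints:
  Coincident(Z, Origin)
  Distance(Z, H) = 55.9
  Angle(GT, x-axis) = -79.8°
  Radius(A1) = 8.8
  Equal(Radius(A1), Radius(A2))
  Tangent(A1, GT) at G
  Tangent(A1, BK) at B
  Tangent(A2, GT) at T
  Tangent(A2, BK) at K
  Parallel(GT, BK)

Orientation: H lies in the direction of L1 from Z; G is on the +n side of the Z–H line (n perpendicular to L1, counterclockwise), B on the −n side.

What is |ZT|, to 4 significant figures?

56.59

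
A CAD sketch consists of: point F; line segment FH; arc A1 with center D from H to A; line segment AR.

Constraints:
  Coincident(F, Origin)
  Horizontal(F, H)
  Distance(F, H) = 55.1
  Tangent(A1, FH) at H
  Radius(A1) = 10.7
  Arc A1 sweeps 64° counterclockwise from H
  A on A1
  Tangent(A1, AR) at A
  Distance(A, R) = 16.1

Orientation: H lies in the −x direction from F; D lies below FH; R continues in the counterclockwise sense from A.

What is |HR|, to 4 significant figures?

26.41

On A1, H sits at bearing 90° from D; a 64° counterclockwise sweep puts A at bearing 154°, so A = D + 10.7·(cos 154°, sin 154°) = (-64.72, -6.009). Tangency of A1 to AR means the radius DA is perpendicular to AR, so AR runs along (−sin 154°, cos 154°); with |AR| = 16.1, R = (-71.77, -20.48). Then |HR| = |R − H| = 26.41.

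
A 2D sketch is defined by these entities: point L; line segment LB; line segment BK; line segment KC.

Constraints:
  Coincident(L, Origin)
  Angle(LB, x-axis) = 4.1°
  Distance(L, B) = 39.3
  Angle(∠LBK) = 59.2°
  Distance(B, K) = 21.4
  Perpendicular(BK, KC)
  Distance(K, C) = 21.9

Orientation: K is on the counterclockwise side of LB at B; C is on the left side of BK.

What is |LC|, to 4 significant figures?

11.93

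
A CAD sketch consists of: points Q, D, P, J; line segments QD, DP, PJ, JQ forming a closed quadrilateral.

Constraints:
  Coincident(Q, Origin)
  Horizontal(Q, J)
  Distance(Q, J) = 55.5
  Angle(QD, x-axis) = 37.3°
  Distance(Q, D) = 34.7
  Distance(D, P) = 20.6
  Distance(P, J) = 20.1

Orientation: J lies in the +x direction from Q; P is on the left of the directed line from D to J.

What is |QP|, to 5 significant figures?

51.569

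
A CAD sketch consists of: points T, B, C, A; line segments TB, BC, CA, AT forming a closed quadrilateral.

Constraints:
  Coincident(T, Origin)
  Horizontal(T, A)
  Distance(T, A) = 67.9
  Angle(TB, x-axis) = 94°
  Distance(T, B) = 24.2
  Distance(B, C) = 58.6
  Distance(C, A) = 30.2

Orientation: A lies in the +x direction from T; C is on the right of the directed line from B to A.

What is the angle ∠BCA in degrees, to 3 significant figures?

108°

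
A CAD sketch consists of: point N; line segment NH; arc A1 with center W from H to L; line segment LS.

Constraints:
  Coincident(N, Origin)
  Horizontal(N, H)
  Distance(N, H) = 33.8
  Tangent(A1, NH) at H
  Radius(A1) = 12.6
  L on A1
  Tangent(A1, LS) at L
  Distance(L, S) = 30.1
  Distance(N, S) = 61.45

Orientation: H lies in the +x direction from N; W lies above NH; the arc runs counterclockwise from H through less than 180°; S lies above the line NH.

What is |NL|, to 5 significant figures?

48.391

N is at the origin; NH is horizontal with |NH| = 33.8 and H on the +x side, so H = (33.800, 0.0000). Tangency of A1 to NH means the radius WH is perpendicular to NH, so W = H + (0, 12.6) = (33.800, 12.600). Since WL ⟂ LS (tangency), |WS| = √(12.6² + 30.1²) = 32.631 regardless of where L sits on A1. So S lies on both circle(N, 61.45) and circle(W, 32.631); the above-NH intersection is S = (42.988, 43.911). L is the foot of the tangent from S: L = (46.322, 13.996).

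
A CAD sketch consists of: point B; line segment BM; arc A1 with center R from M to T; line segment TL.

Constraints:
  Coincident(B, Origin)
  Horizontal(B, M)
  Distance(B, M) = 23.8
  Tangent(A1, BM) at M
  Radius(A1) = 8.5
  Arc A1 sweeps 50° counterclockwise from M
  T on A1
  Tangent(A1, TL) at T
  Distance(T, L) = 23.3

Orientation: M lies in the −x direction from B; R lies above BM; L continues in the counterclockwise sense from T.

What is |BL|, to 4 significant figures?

21.01

On A1, M sits at bearing -90° from R; a 50° counterclockwise sweep puts T at bearing -40°, so T = R + 8.5·(cos -40°, sin -40°) = (-17.29, 3.036). A1 meets TL tangentially, so RT is at right angles to TL, so TL runs along (−sin -40°, cos -40°); with |TL| = 23.3, L = (-2.312, 20.89). Then |BL| = |L − B| = 21.01.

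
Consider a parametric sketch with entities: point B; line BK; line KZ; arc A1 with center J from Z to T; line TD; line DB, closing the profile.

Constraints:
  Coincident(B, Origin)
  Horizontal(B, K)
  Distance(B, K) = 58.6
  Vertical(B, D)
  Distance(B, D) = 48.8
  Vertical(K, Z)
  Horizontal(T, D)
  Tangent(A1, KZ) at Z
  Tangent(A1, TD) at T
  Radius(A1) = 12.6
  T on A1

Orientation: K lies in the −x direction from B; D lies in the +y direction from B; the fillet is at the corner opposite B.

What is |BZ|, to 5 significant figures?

68.880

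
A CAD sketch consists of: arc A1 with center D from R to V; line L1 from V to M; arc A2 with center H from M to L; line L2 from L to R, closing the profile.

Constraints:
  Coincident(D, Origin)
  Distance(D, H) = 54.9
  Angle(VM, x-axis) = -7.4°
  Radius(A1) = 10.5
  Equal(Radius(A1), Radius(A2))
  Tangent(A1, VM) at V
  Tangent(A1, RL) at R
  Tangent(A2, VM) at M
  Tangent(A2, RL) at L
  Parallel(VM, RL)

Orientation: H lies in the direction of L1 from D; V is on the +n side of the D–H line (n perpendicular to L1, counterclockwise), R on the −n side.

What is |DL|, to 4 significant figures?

55.90

Tangency of A1 to both parallel lines with radius 10.5 puts V and R at D ± 10.5·n: V = (1.352, 10.41), R = (-1.352, -10.41). Equal radii place M and L the same way about H: M = H + 10.5·n = (55.80, 3.342), L = H − 10.5·n = (53.09, -17.48). Then |DL| = |L − D| = 55.90.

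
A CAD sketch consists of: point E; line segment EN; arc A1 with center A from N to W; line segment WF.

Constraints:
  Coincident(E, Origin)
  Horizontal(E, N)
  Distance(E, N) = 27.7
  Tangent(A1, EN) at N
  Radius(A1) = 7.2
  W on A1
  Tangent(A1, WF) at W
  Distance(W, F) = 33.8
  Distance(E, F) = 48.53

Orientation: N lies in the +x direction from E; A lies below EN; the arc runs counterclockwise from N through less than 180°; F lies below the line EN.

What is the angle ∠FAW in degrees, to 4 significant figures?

77.97°

E is at the origin; E and N share the same y with |EN| = 27.7 and N on the +x side, so N = (27.70, 0.000). The tangent condition forces AN to be normal to EN, so A = N + (0, -7.2) = (27.70, -7.200). Since AW ⟂ WF (tangency), |AF| = √(7.2² + 33.8²) = 34.56 regardless of where W sits on A1. So F lies on both circle(E, 48.53) and circle(A, 34.56); the below-EN intersection is F = (24.92, -41.65). W is the foot of the tangent from F: W = (20.56, -8.128).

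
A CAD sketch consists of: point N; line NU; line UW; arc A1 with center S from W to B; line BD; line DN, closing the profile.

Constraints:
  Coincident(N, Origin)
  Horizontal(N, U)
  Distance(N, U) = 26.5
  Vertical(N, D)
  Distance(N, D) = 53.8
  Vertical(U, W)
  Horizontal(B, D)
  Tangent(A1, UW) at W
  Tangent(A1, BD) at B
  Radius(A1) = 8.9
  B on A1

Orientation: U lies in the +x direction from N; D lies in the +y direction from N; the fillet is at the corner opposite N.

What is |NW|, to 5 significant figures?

52.137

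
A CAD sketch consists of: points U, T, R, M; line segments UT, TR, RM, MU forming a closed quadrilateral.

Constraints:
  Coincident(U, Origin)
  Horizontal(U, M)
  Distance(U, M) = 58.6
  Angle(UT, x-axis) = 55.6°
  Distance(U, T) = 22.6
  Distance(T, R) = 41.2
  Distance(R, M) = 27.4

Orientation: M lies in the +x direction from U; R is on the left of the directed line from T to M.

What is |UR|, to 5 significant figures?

59.542

Checks: |TR| = 41.20 ✓; |RM| = 27.40 ✓.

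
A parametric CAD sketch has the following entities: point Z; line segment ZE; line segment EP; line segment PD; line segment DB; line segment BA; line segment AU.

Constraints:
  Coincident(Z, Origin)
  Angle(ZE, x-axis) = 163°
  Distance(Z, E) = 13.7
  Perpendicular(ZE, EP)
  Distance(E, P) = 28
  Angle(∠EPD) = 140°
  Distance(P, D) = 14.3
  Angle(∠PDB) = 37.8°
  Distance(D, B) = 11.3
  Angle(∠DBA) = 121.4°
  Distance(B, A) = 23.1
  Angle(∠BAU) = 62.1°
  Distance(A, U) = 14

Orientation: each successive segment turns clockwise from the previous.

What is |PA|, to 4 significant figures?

16.27

Z is at the origin; ZE runs at 163.0° with length 13.7, so E = (-13.10, 4.005). ZE is perpendicular to EP, so EP runs at 73.00°; with |EP| = 28.0, P = (-4.915, 30.78). ∠EPD = 140.0° gives PD at 33.00° from the x-axis; with |PD| = 14.3, D = (7.078, 38.57). ∠PDB = 37.8° gives DB at -109.2° from the x-axis; with |DB| = 11.3, B = (3.362, 27.90). ∠DBA = 121.4° gives BA at -167.8° from the x-axis; with |BA| = 23.1, A = (-19.22, 23.02). Then |PA| = |A − P| = 16.27.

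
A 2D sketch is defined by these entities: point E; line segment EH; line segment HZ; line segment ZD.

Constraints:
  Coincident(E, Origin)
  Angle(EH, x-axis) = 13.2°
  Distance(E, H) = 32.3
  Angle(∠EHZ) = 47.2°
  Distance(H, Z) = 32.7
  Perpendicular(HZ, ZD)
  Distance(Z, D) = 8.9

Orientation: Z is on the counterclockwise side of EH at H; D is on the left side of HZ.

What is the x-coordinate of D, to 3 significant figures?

-0.640

∠EHZ = 47.2°, so HZ runs at 13.2° + (180° − 47.2°) = 146° from the x-axis; with |HZ| = 32.7, Z = H + 32.7·(cos 146°, sin 146°) = (4.34, 25.7). HZ ⟂ ZD; with |ZD| = 8.9 on the left of HZ, D = Z + 8.9·(-0.559, -0.829) = (-0.640, 18.3). So D.x = -0.640.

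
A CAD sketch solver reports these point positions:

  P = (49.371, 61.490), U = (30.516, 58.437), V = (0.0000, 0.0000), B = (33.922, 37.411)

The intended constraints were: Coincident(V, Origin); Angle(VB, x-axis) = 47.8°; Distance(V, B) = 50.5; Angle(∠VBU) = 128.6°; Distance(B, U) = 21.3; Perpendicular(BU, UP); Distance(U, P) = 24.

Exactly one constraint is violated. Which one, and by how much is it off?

Distance(U, P) = 24 — off by 4.90.

V = (0.00, 0.00) ✓; VB at 47.80° ✓; |VB| = 50.50 ✓; ∠VBU = 128.6° ✓; |BU| = 21.30 ✓; ∠(BU, UP) = 90.00° ✓; |UP| = 19.10 ✗.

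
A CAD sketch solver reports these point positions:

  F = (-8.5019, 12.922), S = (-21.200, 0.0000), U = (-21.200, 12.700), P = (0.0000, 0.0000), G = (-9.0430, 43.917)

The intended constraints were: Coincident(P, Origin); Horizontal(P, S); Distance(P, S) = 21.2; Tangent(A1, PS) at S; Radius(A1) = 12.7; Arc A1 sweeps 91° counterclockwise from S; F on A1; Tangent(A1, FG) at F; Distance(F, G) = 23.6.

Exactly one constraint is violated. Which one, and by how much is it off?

Distance(F, G) = 23.6 — off by 7.40.

P = (0.00, 0.00) ✓; P.y = 0.00, S.y = 0.00 ✓; |PS| = 21.20 ✓; ∠(US, SP) = 90.00° ✓; |US| = 12.70 ✓; bearing(U→F) − bearing(U→S) = 91.00° ✓; |UF| = 12.70 ✓; ∠(UF, FG) = 90.00° ✓; |FG| = 31.00 ✗.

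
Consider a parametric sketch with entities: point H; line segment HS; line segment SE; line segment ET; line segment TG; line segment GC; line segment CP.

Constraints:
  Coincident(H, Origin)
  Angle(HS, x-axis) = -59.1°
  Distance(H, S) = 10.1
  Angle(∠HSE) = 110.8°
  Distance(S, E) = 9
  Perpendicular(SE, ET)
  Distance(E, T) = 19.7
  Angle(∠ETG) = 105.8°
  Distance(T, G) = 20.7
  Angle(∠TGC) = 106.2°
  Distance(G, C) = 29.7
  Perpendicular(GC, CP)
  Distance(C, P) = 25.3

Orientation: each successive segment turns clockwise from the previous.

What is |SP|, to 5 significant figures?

14.241

H is at the origin; HS runs at -59.1° with length 10.1, so S = (5.1868, -8.6665). ∠HSE = 110.8° gives SE at -128.30° from the x-axis; with |SE| = 9.0, E = (-0.39124, -15.729). SE ⟂ ET, so ET runs at 141.70°; with |ET| = 19.7, T = (-15.851, -3.5198). ∠ETG = 105.8° gives TG at 67.500° from the x-axis; with |TG| = 20.7, G = (-7.9298, 15.605). ∠TGC = 106.2° gives GC at -6.3000° from the x-axis; with |GC| = 29.7, C = (21.591, 12.345). GC ⟂ CP, so CP runs at -96.300°; with |CP| = 25.3, P = (18.815, -12.802). Then |SP| = |P − S| = 14.241.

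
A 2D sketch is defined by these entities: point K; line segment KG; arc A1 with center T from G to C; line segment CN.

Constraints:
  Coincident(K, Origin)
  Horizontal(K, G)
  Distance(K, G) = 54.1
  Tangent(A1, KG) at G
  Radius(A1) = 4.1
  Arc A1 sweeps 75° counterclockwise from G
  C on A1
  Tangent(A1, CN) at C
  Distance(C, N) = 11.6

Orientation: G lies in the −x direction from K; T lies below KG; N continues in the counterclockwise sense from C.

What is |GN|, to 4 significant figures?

15.85

On A1, G sits at bearing 90° from T; a 75° counterclockwise sweep puts C at bearing 165°, so C = T + 4.1·(cos 165°, sin 165°) = (-58.06, -3.039). The tangent condition forces TC to be normal to CN, so CN runs along (−sin 165°, cos 165°); with |CN| = 11.6, N = (-61.06, -14.24). Then |GN| = |N − G| = 15.85.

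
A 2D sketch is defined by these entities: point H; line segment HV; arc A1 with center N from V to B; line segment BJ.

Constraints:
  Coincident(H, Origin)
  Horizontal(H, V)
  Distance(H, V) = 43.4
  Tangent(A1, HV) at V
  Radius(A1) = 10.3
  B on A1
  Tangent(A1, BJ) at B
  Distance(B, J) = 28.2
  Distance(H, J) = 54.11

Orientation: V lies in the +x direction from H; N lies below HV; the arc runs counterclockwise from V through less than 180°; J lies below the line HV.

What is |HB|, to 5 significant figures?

35.172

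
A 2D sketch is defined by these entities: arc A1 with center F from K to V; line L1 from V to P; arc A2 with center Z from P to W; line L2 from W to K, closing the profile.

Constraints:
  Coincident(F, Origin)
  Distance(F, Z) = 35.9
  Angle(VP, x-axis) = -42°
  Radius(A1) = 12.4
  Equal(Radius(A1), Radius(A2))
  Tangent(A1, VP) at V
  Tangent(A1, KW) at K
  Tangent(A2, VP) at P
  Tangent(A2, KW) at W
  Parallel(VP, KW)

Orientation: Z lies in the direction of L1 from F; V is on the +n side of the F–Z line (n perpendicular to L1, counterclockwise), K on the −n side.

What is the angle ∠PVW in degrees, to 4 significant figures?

34.64°

The slot axis is L1's direction at -42.0°, so u = (cos -42.0°, sin -42.0°) = (0.7431, -0.6691) and n = (−sin -42.0°, cos -42.0°) = (0.6691, 0.7431). F is at the origin and Z lies 35.9 along u from F, so Z = 35.9·u = (26.68, -24.02). Tangency of A1 to both parallel lines with radius 12.4 puts V and K at F ± 12.4·n: V = (8.297, 9.215), K = (-8.297, -9.215). Equal radii place P and W the same way about Z: P = Z + 12.4·n = (34.98, -14.81), W = Z − 12.4·n = (18.38, -33.24). Then cos ∠PVW = VP·VW / (|VP||VW|), giving 34.64°.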